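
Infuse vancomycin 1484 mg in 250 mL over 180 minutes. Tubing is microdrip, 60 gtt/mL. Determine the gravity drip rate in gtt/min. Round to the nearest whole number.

250 mL ÷ (180 min) = 1.388889 mL/min
1.388889 mL/min × 60 gtt/mL = 83.33333 gtt/min

83 gtt/min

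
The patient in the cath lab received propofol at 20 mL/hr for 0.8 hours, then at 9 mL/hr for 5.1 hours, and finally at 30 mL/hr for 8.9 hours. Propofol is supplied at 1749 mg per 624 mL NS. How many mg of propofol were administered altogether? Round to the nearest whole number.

Concentration = 1749 mg ÷ 624 mL = 2.802885 mg/mL
Stage 1: 20 mL/hr × 0.8 hr = 16 mL → 16 mL × 2.802885 mg/mL = 44.84615 mg
Stage 2: 9 mL/hr × 5.1 hr = 45.9 mL → 45.9 mL × 2.802885 mg/mL = 128.6524 mg
Stage 3: 30 mL/hr × 8.9 hr = 267 mL → 267 mL × 2.802885 mg/mL = 748.3702 mg
Total = 44.84615 + 128.6524 + 748.3702 = 921.8687 mg

922 mg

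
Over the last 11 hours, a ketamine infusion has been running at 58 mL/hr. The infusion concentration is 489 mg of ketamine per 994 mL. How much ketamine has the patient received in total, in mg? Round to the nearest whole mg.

314 mg

Concentration = 489 mg ÷ 994 mL = 0.4919517 mg/mL
Drug rate = 58 mL/hr × 0.4919517 mg/mL = 28.5332 mg/hr
Total = 28.5332 mg/hr × 11 hr = 313.8652 mg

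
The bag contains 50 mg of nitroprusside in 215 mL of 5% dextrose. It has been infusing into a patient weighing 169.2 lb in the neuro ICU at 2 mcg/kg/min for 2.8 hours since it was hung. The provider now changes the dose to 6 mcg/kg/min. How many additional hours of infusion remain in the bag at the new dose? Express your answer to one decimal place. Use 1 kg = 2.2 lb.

0.9 hours

Initial rate:
Weight = 169.2 lb ÷ 2.2 lb/kg = 76.90909 kg
Dose = 2 mcg/kg/min × 76.90909 kg = 153.8182 mcg/min
153.8182 mcg/min × 60 min/hr = 9229.091 mcg/hr
Concentration = 50 mg ÷ 215 mL = 0.2325581 mg/mL = 232.5581 mcg/mL
Rate = 9229.091 mcg/hr ÷ 232.5581 mcg/mL = 39.68509 mL/hr
Volume infused so far = 39.68509 mL/hr × 2.8 hr = 111.1183 mL
Volume remaining = 215 − 111.1183 = 103.8817 mL
New rate:
Dose = 6 mcg/kg/min × 76.90909 kg = 461.4545 mcg/min
461.4545 mcg/min × 60 min/hr = 27687.27 mcg/hr
Rate = 27687.27 mcg/hr ÷ 232.5581 mcg/mL = 119.0553 mL/hr
Time remaining = 103.8817 mL ÷ 119.0553 mL/hr = 0.8725506 hr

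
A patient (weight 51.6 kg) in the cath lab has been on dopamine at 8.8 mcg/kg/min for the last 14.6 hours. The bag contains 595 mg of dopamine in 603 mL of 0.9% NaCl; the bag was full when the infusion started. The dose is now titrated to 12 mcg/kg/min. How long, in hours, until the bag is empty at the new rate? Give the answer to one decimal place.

Initial rate:
Dose = 8.8 mcg/kg/min × 51.6 kg = 454.08 mcg/min
454.08 mcg/min × 60 min/hr = 27244.8 mcg/hr
Concentration = 595 mg ÷ 603 mL = 0.986733 mg/mL = 986.733 mcg/mL
Rate = 27244.8 mcg/hr ÷ 986.733 mcg/mL = 27.61112 mL/hr
Volume infused so far = 27.61112 mL/hr × 14.6 hr = 403.1223 mL
Volume remaining = 603 − 403.1223 = 199.8777 mL
New rate:
Dose = 12 mcg/kg/min × 51.6 kg = 619.2 mcg/min
619.2 mcg/min × 60 min/hr = 37152 mcg/hr
Rate = 37152 mcg/hr ÷ 986.733 mcg/mL = 37.65152 mL/hr
Time remaining = 199.8777 mL ÷ 37.65152 mL/hr = 5.308622 hr

5.3 hours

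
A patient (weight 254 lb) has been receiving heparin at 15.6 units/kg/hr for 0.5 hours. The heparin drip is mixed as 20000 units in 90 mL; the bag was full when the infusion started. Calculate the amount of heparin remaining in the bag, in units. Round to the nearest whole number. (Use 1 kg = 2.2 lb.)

Weight = 254 lb ÷ 2.2 lb/kg = 115.4545 kg
Dose = 15.6 units/kg/hr × 115.4545 kg = 1801.091 units/hr
Concentration = 20000 units ÷ 90 mL = 222.2222 units/mL
Rate = 1801.091 units/hr ÷ 222.2222 units/mL = 8.104909 mL/hr
Volume infused = 8.104909 mL/hr × 0.5 hr = 4.052455 mL
Volume remaining = 90 − 4.052455 = 85.94755 mL
Drug remaining = 85.94755 mL × 222.2222 units/mL = 19099.45 units

19099 units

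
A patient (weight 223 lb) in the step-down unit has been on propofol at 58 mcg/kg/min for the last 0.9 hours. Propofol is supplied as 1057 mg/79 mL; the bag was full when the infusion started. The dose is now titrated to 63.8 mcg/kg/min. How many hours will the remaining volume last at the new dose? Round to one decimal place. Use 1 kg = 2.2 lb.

1.9 hours

Initial rate:
Weight = 223 lb ÷ 2.2 lb/kg = 101.3636 kg
Dose = 58 mcg/kg/min × 101.3636 kg = 5879.091 mcg/min
5879.091 mcg/min × 60 min/hr = 352745.5 mcg/hr
Concentration = 1057 mg ÷ 79 mL = 13.37975 mg/mL = 13379.75 mcg/mL
Rate = 352745.5 mcg/hr ÷ 13379.75 mcg/mL = 26.36414 mL/hr
Volume infused so far = 26.36414 mL/hr × 0.9 hr = 23.72772 mL
Volume remaining = 79 − 23.72772 = 55.27228 mL
New rate:
Dose = 63.8 mcg/kg/min × 101.3636 kg = 6467 mcg/min
6467 mcg/min × 60 min/hr = 388020 mcg/hr
Rate = 388020 mcg/hr ÷ 13379.75 mcg/mL = 29.00055 mL/hr
Time remaining = 55.27228 mL ÷ 29.00055 mL/hr = 1.905905 hr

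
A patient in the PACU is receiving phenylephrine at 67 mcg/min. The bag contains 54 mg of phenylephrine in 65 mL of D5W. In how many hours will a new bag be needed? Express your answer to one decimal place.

13.4 hours

67 mcg/min × 60 min/hr = 4020 mcg/hr
Concentration = 54 mg ÷ 65 mL = 0.8307692 mg/mL = 830.7692 mcg/mL
Rate = 4020 mcg/hr ÷ 830.7692 mcg/mL = 4.838889 mL/hr
Duration = 65 mL ÷ 4.838889 mL/hr = 13.43284 hr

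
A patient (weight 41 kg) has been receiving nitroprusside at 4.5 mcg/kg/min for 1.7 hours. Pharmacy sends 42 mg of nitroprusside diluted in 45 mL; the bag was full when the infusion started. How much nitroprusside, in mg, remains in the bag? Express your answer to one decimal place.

Dose = 4.5 mcg/kg/min × 41 kg = 184.5 mcg/min
184.5 mcg/min × 60 min/hr = 11070 mcg/hr
Concentration = 42 mg ÷ 45 mL = 0.9333333 mg/mL = 933.3333 mcg/mL
Rate = 11070 mcg/hr ÷ 933.3333 mcg/mL = 11.86071 mL/hr
Volume infused = 11.86071 mL/hr × 1.7 hr = 20.16321 mL
Volume remaining = 45 − 20.16321 = 24.83679 mL
Drug remaining = 24.83679 mL × 933.3333 mcg/mL = 23181 mcg = 23.181 mg

23.2 mg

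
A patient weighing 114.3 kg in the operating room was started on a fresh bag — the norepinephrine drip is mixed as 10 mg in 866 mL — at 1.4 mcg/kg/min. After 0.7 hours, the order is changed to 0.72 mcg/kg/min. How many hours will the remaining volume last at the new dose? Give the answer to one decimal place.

0.7 hours

Initial rate:
Dose = 1.4 mcg/kg/min × 114.3 kg = 160.02 mcg/min
160.02 mcg/min × 60 min/hr = 9601.2 mcg/hr
Concentration = 10 mg ÷ 866 mL = 0.01154734 mg/mL = 11.54734 mcg/mL
Rate = 9601.2 mcg/hr ÷ 11.54734 mcg/mL = 831.4639 mL/hr
Volume infused so far = 831.4639 mL/hr × 0.7 hr = 582.0247 mL
Volume remaining = 866 − 582.0247 = 283.9753 mL
New rate:
Dose = 0.72 mcg/kg/min × 114.3 kg = 82.296 mcg/min
82.296 mcg/min × 60 min/hr = 4937.76 mcg/hr
Rate = 4937.76 mcg/hr ÷ 11.54734 mcg/mL = 427.61 mL/hr
Time remaining = 283.9753 mL ÷ 427.61 mL/hr = 0.6640987 hr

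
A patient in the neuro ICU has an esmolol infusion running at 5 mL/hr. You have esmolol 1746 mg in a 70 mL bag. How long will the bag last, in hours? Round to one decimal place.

14.0 hours

Duration = 70 mL ÷ 5 mL/hr = 14 hr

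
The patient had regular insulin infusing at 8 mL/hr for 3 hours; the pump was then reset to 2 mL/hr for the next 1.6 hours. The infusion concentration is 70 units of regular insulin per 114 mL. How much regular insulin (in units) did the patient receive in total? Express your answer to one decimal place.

16.7 units

Concentration = 70 units ÷ 114 mL = 0.6140351 units/mL
Stage 1: 8 mL/hr × 3 hr = 24 mL → 24 mL × 0.6140351 units/mL = 14.73684 units
Stage 2: 2 mL/hr × 1.6 hr = 3.2 mL → 3.2 mL × 0.6140351 units/mL = 1.964912 units
Total = 14.73684 + 1.964912 = 16.70175 units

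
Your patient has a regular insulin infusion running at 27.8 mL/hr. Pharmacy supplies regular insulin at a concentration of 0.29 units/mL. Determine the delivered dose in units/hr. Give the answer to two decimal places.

Drug rate = 27.8 mL/hr × 0.29 units/mL = 8.062 units/hr

8.06 units/hr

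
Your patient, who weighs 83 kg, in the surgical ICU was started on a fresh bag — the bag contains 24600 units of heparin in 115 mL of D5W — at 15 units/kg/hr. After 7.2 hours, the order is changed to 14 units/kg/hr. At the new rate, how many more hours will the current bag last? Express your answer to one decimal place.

Initial rate:
Dose = 15 units/kg/hr × 83 kg = 1245 units/hr
Concentration = 24600 units ÷ 115 mL = 213.913 units/mL
Rate = 1245 units/hr ÷ 213.913 units/mL = 5.820122 mL/hr
Volume infused so far = 5.820122 mL/hr × 7.2 hr = 41.90488 mL
Volume remaining = 115 − 41.90488 = 73.09512 mL
New rate:
Dose = 14 units/kg/hr × 83 kg = 1162 units/hr
Rate = 1162 units/hr ÷ 213.913 units/mL = 5.432114 mL/hr
Time remaining = 73.09512 mL ÷ 5.432114 mL/hr = 13.45611 hr

13.5 hours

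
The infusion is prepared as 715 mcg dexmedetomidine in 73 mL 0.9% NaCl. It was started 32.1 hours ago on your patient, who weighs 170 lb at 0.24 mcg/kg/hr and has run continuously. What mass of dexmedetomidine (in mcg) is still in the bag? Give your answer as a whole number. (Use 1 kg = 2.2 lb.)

120 mcg

Weight = 170 lb ÷ 2.2 lb/kg = 77.27273 kg
Dose = 0.24 mcg/kg/hr × 77.27273 kg = 18.54545 mcg/hr
Concentration = 715 mcg ÷ 73 mL = 9.794521 mcg/mL
Rate = 18.54545 mcg/hr ÷ 9.794521 mcg/mL = 1.893452 mL/hr
Volume infused = 1.893452 mL/hr × 32.1 hr = 60.77981 mL
Volume remaining = 73 − 60.77981 = 12.22019 mL
Drug remaining = 12.22019 mL × 9.794521 mcg/mL = 119.6909 mcg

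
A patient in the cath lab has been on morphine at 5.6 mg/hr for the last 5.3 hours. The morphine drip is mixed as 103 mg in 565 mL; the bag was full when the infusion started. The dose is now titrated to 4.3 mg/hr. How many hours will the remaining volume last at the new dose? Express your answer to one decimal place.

17.1 hours

Initial rate:
Concentration = 103 mg ÷ 565 mL = 0.1823009 mg/mL
Rate = 5.6 mg/hr ÷ 0.1823009 mg/mL = 30.71845 mL/hr
Volume infused so far = 30.71845 mL/hr × 5.3 hr = 162.8078 mL
Volume remaining = 565 − 162.8078 = 402.1922 mL
New rate:
Rate = 4.3 mg/hr ÷ 0.1823009 mg/mL = 23.58738 mL/hr
Time remaining = 402.1922 mL ÷ 23.58738 mL/hr = 17.05116 hr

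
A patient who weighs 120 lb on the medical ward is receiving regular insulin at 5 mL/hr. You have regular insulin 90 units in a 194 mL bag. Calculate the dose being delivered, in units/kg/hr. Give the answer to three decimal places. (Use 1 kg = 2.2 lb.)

Weight = 120 lb ÷ 2.2 lb/kg = 54.54545 kg
Concentration = 90 units ÷ 194 mL = 0.4639175 units/mL
Drug rate = 5 mL/hr × 0.4639175 units/mL = 2.319588 units/hr
2.319588 units/hr ÷ 54.54545 kg = 0.04252577 units/kg/hr

0.043 units/kg/hr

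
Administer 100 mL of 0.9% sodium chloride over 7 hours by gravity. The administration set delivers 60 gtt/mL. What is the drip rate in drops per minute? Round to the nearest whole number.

100 mL ÷ (7 hr × 60 = 420 min) = 0.2380952 mL/min
0.2380952 mL/min × 60 gtt/mL = 14.28571 gtt/min

14 gtt/min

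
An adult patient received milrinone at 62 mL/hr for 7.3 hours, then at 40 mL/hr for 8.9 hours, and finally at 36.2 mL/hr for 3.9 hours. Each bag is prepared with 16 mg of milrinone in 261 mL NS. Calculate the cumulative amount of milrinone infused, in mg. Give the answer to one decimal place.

58.2 mg

Concentration = 16 mg ÷ 261 mL = 0.06130268 mg/mL
Stage 1: 62 mL/hr × 7.3 hr = 452.6 mL → 452.6 mL × 0.06130268 mg/mL = 27.74559 mg
Stage 2: 40 mL/hr × 8.9 hr = 356 mL → 356 mL × 0.06130268 mg/mL = 21.82375 mg
Stage 3: 36.2 mL/hr × 3.9 hr = 141.18 mL → 141.18 mL × 0.06130268 mg/mL = 8.654713 mg
Total = 27.74559 + 21.82375 + 8.654713 = 58.22406 mg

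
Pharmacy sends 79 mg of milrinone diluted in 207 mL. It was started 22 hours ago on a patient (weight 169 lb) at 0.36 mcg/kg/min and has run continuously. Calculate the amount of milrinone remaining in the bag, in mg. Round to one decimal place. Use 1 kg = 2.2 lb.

Weight = 169 lb ÷ 2.2 lb/kg = 76.81818 kg
Dose = 0.36 mcg/kg/min × 76.81818 kg = 27.65455 mcg/min
27.65455 mcg/min × 60 min/hr = 1659.273 mcg/hr
Concentration = 79 mg ÷ 207 mL = 0.3816425 mg/mL = 381.6425 mcg/mL
Rate = 1659.273 mcg/hr ÷ 381.6425 mcg/mL = 4.347715 mL/hr
Volume infused = 4.347715 mL/hr × 22 hr = 95.64972 mL
Volume remaining = 207 − 95.64972 = 111.3503 mL
Drug remaining = 111.3503 mL × 381.6425 mcg/mL = 42496 mcg = 42.496 mg

42.5 mg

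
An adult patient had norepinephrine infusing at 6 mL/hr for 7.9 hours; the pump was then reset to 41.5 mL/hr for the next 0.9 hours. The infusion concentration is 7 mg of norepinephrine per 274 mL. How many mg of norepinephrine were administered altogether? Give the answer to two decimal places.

2.17 mg

Concentration = 7 mg ÷ 274 mL = 0.02554745 mg/mL
Stage 1: 6 mL/hr × 7.9 hr = 47.4 mL → 47.4 mL × 0.02554745 mg/mL = 1.210949 mg
Stage 2: 41.5 mL/hr × 0.9 hr = 37.35 mL → 37.35 mL × 0.02554745 mg/mL = 0.9541971 mg
Total = 1.210949 + 0.9541971 = 2.165146 mg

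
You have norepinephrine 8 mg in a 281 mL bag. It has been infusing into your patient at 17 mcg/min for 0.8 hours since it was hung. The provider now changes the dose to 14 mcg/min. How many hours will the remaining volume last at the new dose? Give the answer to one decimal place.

Initial rate:
17 mcg/min × 60 min/hr = 1020 mcg/hr
Concentration = 8 mg ÷ 281 mL = 0.02846975 mg/mL = 28.46975 mcg/mL
Rate = 1020 mcg/hr ÷ 28.46975 mcg/mL = 35.8275 mL/hr
Volume infused so far = 35.8275 mL/hr × 0.8 hr = 28.662 mL
Volume remaining = 281 − 28.662 = 252.338 mL
New rate:
14 mcg/min × 60 min/hr = 840 mcg/hr
Rate = 840 mcg/hr ÷ 28.46975 mcg/mL = 29.505 mL/hr
Time remaining = 252.338 mL ÷ 29.505 mL/hr = 8.552381 hr

8.6 hours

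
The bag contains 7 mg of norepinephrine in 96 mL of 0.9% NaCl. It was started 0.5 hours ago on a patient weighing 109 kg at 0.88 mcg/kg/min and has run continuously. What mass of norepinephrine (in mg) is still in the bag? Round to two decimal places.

Dose = 0.88 mcg/kg/min × 109 kg = 95.92 mcg/min
95.92 mcg/min × 60 min/hr = 5755.2 mcg/hr
Concentration = 7 mg ÷ 96 mL = 0.07291667 mg/mL = 72.91667 mcg/mL
Rate = 5755.2 mcg/hr ÷ 72.91667 mcg/mL = 78.92846 mL/hr
Volume infused = 78.92846 mL/hr × 0.5 hr = 39.46423 mL
Volume remaining = 96 − 39.46423 = 56.53577 mL
Drug remaining = 56.53577 mL × 72.91667 mcg/mL = 4122.4 mcg = 4.1224 mg

4.12 mg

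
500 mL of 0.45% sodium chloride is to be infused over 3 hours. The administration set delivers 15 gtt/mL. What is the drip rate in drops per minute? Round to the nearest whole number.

500 mL ÷ (3 hr × 60 = 180 min) = 2.777778 mL/min
2.777778 mL/min × 15 gtt/mL = 41.66667 gtt/min

42 gtt/min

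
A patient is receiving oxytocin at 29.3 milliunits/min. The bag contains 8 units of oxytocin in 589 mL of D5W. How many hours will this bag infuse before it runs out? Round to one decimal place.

29.3 milliunits/min × 60 min/hr = 1758 milliunits/hr
Concentration = 8 units ÷ 589 mL = 0.01358234 units/mL = 13.58234 milliunits/mL
Rate = 1758 milliunits/hr ÷ 13.58234 milliunits/mL = 129.4327 mL/hr
Duration = 589 mL ÷ 129.4327 mL/hr = 4.550626 hr

4.6 hours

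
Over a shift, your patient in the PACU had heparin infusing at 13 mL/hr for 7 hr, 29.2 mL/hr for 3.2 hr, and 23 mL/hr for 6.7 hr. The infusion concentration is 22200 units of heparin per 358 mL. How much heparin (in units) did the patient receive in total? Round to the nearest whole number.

20993 units

Concentration = 22200 units ÷ 358 mL = 62.01117 units/mL
Stage 1: 13 mL/hr × 7 hr = 91 mL → 91 mL × 62.01117 units/mL = 5643.017 units
Stage 2: 29.2 mL/hr × 3.2 hr = 93.44 mL → 93.44 mL × 62.01117 units/mL = 5794.324 units
Stage 3: 23 mL/hr × 6.7 hr = 154.1 mL → 154.1 mL × 62.01117 units/mL = 9555.922 units
Total = 5643.017 + 5794.324 + 9555.922 = 20993.26 units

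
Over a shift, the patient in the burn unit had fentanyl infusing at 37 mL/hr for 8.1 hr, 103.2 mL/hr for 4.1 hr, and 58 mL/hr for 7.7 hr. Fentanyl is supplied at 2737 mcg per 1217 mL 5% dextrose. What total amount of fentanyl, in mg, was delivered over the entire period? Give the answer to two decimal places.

Concentration = 2737 mcg ÷ 1217 mL = 2.248973 mcg/mL
Stage 1: 37 mL/hr × 8.1 hr = 299.7 mL → 299.7 mL × 2.248973 mcg/mL = 674.0172 mcg
Stage 2: 103.2 mL/hr × 4.1 hr = 423.12 mL → 423.12 mL × 2.248973 mcg/mL = 951.5854 mcg
Stage 3: 58 mL/hr × 7.7 hr = 446.6 mL → 446.6 mL × 2.248973 mcg/mL = 1004.391 mcg
Total = 674.0172 + 951.5854 + 1004.391 = 2629.994 mcg = 2.629994 mg

2.63 mg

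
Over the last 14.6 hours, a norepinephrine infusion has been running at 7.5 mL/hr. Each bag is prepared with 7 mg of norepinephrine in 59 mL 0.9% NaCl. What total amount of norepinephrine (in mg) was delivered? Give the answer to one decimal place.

Concentration = 7 mg ÷ 59 mL = 0.1186441 mg/mL = 118.6441 mcg/mL
Drug rate = 7.5 mL/hr × 118.6441 mcg/mL = 889.8305 mcg/hr
Total = 889.8305 mcg/hr × 14.6 hr = 12991.53 mcg = 12.99153 mg

13.0 mg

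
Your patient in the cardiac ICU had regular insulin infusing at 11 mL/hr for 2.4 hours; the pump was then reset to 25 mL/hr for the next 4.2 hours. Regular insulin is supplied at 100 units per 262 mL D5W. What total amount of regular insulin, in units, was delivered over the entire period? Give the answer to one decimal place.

50.2 units

Concentration = 100 units ÷ 262 mL = 0.3816794 units/mL
Stage 1: 11 mL/hr × 2.4 hr = 26.4 mL → 26.4 mL × 0.3816794 units/mL = 10.07634 units
Stage 2: 25 mL/hr × 4.2 hr = 105 mL → 105 mL × 0.3816794 units/mL = 40.07634 units
Total = 10.07634 + 40.07634 = 50.15267 units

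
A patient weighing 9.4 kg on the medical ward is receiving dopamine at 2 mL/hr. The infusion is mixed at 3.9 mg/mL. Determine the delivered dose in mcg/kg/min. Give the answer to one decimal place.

13.8 mcg/kg/min

Concentration = 3.9 mg/mL = 3900 mcg/mL
Drug rate = 2 mL/hr × 3900 mcg/mL = 7800 mcg/hr
7800 mcg/hr ÷ 60 min/hr = 130 mcg/min
130 mcg/min ÷ 9.4 kg = 13.82979 mcg/kg/min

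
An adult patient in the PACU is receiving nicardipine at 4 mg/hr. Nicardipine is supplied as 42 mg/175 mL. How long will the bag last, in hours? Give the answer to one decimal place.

Concentration = 42 mg ÷ 175 mL = 0.24 mg/mL
Rate = 4 mg/hr ÷ 0.24 mg/mL = 16.66667 mL/hr
Duration = 175 mL ÷ 16.66667 mL/hr = 10.5 hr

10.5 hours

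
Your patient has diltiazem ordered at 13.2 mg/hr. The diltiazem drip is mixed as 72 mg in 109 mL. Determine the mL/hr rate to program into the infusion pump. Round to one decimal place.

20.0 mL/hr

Concentration = 72 mg ÷ 109 mL = 0.6605505 mg/mL
Rate = 13.2 mg/hr ÷ 0.6605505 mg/mL = 19.98333 mL/hr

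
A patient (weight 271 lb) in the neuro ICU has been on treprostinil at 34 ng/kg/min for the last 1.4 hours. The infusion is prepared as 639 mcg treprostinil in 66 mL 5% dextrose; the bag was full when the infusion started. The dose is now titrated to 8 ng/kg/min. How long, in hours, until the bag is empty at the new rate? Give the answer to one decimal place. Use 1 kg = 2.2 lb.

4.9 hours

Initial rate:
Weight = 271 lb ÷ 2.2 lb/kg = 123.1818 kg
Dose = 34 ng/kg/min × 123.1818 kg = 4188.182 ng/min
4188.182 ng/min × 60 min/hr = 251290.9 ng/hr
Concentration = 639 mcg ÷ 66 mL = 9.681818 mcg/mL = 9681.818 ng/mL
Rate = 251290.9 ng/hr ÷ 9681.818 ng/mL = 25.95493 mL/hr
Volume infused so far = 25.95493 mL/hr × 1.4 hr = 36.3369 mL
Volume remaining = 66 − 36.3369 = 29.6631 mL
New rate:
Dose = 8 ng/kg/min × 123.1818 kg = 985.4545 ng/min
985.4545 ng/min × 60 min/hr = 59127.27 ng/hr
Rate = 59127.27 ng/hr ÷ 9681.818 ng/mL = 6.107042 mL/hr
Time remaining = 29.6631 mL ÷ 6.107042 mL/hr = 4.857196 hr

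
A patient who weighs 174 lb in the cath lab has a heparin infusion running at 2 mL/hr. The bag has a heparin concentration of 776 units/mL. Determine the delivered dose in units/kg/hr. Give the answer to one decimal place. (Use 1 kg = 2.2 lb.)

19.6 units/kg/hr

Weight = 174 lb ÷ 2.2 lb/kg = 79.09091 kg
Drug rate = 2 mL/hr × 776 units/mL = 1552 units/hr
1552 units/hr ÷ 79.09091 kg = 19.62299 units/kg/hr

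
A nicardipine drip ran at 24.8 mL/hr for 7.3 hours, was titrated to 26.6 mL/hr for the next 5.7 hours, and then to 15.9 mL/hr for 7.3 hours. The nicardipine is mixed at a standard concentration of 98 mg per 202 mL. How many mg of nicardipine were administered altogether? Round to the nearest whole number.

Concentration = 98 mg ÷ 202 mL = 0.4851485 mg/mL
Stage 1: 24.8 mL/hr × 7.3 hr = 181.04 mL → 181.04 mL × 0.4851485 mg/mL = 87.83129 mg
Stage 2: 26.6 mL/hr × 5.7 hr = 151.62 mL → 151.62 mL × 0.4851485 mg/mL = 73.55822 mg
Stage 3: 15.9 mL/hr × 7.3 hr = 116.07 mL → 116.07 mL × 0.4851485 mg/mL = 56.31119 mg
Total = 87.83129 + 73.55822 + 56.31119 = 217.7007 mg

218 mg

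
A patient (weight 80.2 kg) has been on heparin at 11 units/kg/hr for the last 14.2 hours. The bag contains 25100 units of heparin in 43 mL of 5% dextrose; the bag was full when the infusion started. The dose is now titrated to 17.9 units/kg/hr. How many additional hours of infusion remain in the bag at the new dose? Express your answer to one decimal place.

8.8 hours

Initial rate:
Dose = 11 units/kg/hr × 80.2 kg = 882.2 units/hr
Concentration = 25100 units ÷ 43 mL = 583.7209 units/mL
Rate = 882.2 units/hr ÷ 583.7209 units/mL = 1.511339 mL/hr
Volume infused so far = 1.511339 mL/hr × 14.2 hr = 21.46101 mL
Volume remaining = 43 − 21.46101 = 21.53899 mL
New rate:
Dose = 17.9 units/kg/hr × 80.2 kg = 1435.58 units/hr
Rate = 1435.58 units/hr ÷ 583.7209 units/mL = 2.45936 mL/hr
Time remaining = 21.53899 mL ÷ 2.45936 mL/hr = 8.757965 hr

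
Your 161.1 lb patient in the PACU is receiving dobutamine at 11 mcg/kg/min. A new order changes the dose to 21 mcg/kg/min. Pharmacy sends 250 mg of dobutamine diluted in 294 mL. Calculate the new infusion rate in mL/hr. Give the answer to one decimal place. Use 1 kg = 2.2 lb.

108.5 mL/hr

Weight = 161.1 lb ÷ 2.2 lb/kg = 73.22727 kg
Dose = 21 mcg/kg/min × 73.22727 kg = 1537.773 mcg/min
1537.773 mcg/min × 60 min/hr = 92266.36 mcg/hr
Concentration = 250 mg ÷ 294 mL = 0.8503401 mg/mL = 850.3401 mcg/mL
Rate = 92266.36 mcg/hr ÷ 850.3401 mcg/mL = 108.5052 mL/hr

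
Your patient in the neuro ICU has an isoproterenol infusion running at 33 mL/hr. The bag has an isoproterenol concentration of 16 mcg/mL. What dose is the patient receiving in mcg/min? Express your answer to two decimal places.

8.80 mcg/min

Drug rate = 33 mL/hr × 16 mcg/mL = 528 mcg/hr
528 mcg/hr ÷ 60 min/hr = 8.8 mcg/min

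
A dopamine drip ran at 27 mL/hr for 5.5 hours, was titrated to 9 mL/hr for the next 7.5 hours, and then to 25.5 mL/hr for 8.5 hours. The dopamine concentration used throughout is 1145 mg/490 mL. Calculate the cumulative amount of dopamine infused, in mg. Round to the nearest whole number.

1011 mg

Concentration = 1145 mg ÷ 490 mL = 2.336735 mg/mL
Stage 1: 27 mL/hr × 5.5 hr = 148.5 mL → 148.5 mL × 2.336735 mg/mL = 347.0051 mg
Stage 2: 9 mL/hr × 7.5 hr = 67.5 mL → 67.5 mL × 2.336735 mg/mL = 157.7296 mg
Stage 3: 25.5 mL/hr × 8.5 hr = 216.75 mL → 216.75 mL × 2.336735 mg/mL = 506.4872 mg
Total = 347.0051 + 157.7296 + 506.4872 = 1011.222 mg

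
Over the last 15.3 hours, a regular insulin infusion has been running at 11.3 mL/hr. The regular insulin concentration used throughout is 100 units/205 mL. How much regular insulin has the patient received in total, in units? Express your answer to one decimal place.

Concentration = 100 units ÷ 205 mL = 0.4878049 units/mL
Drug rate = 11.3 mL/hr × 0.4878049 units/mL = 5.512195 units/hr
Total = 5.512195 units/hr × 15.3 hr = 84.33659 units

84.3 units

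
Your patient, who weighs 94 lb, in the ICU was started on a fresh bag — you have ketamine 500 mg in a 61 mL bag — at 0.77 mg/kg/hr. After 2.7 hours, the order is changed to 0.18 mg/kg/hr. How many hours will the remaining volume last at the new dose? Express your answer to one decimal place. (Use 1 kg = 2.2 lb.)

Initial rate:
Weight = 94 lb ÷ 2.2 lb/kg = 42.72727 kg
Dose = 0.77 mg/kg/hr × 42.72727 kg = 32.9 mg/hr
Concentration = 500 mg ÷ 61 mL = 8.196721 mg/mL
Rate = 32.9 mg/hr ÷ 8.196721 mg/mL = 4.0138 mL/hr
Volume infused so far = 4.0138 mL/hr × 2.7 hr = 10.83726 mL
Volume remaining = 61 − 10.83726 = 50.16274 mL
New rate:
Dose = 0.18 mg/kg/hr × 42.72727 kg = 7.690909 mg/hr
Rate = 7.690909 mg/hr ÷ 8.196721 mg/mL = 0.9382909 mL/hr
Time remaining = 50.16274 mL ÷ 0.9382909 mL/hr = 53.46182 hr

53.5 hours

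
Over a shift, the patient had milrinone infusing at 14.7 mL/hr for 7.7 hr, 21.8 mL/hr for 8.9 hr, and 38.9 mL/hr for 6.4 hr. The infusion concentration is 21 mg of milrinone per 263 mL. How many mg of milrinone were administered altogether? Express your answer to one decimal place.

Concentration = 21 mg ÷ 263 mL = 0.07984791 mg/mL
Stage 1: 14.7 mL/hr × 7.7 hr = 113.19 mL → 113.19 mL × 0.07984791 mg/mL = 9.037985 mg
Stage 2: 21.8 mL/hr × 8.9 hr = 194.02 mL → 194.02 mL × 0.07984791 mg/mL = 15.49209 mg
Stage 3: 38.9 mL/hr × 6.4 hr = 248.96 mL → 248.96 mL × 0.07984791 mg/mL = 19.87894 mg
Total = 9.037985 + 15.49209 + 19.87894 = 44.40901 mg

44.4 mg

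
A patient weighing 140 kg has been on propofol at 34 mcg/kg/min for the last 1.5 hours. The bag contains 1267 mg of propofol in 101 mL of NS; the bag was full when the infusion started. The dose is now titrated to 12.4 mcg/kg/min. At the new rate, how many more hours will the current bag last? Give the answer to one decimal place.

Initial rate:
Dose = 34 mcg/kg/min × 140 kg = 4760 mcg/min
4760 mcg/min × 60 min/hr = 285600 mcg/hr
Concentration = 1267 mg ÷ 101 mL = 12.54455 mg/mL = 12544.55 mcg/mL
Rate = 285600 mcg/hr ÷ 12544.55 mcg/mL = 22.76685 mL/hr
Volume infused so far = 22.76685 mL/hr × 1.5 hr = 34.15028 mL
Volume remaining = 101 − 34.15028 = 66.84972 mL
New rate:
Dose = 12.4 mcg/kg/min × 140 kg = 1736 mcg/min
1736 mcg/min × 60 min/hr = 104160 mcg/hr
Rate = 104160 mcg/hr ÷ 12544.55 mcg/mL = 8.303204 mL/hr
Time remaining = 66.84972 mL ÷ 8.303204 mL/hr = 8.051075 hr

8.1 hours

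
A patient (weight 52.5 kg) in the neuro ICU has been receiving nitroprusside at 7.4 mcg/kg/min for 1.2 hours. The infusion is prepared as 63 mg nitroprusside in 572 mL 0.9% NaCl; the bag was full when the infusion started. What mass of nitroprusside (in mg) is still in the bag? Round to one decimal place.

Dose = 7.4 mcg/kg/min × 52.5 kg = 388.5 mcg/min
388.5 mcg/min × 60 min/hr = 23310 mcg/hr
Concentration = 63 mg ÷ 572 mL = 0.1101399 mg/mL = 110.1399 mcg/mL
Rate = 23310 mcg/hr ÷ 110.1399 mcg/mL = 211.64 mL/hr
Volume infused = 211.64 mL/hr × 1.2 hr = 253.968 mL
Volume remaining = 572 − 253.968 = 318.032 mL
Drug remaining = 318.032 mL × 110.1399 mcg/mL = 35028 mcg = 35.028 mg

35.0 mg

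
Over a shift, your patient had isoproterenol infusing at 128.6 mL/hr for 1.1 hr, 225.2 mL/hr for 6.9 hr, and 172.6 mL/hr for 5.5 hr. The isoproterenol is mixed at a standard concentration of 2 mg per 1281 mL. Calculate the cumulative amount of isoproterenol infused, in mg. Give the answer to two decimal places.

Concentration = 2 mg ÷ 1281 mL = 0.00156128 mg/mL
Stage 1: 128.6 mL/hr × 1.1 hr = 141.46 mL → 141.46 mL × 0.00156128 mg/mL = 0.2208587 mg
Stage 2: 225.2 mL/hr × 6.9 hr = 1553.88 mL → 1553.88 mL × 0.00156128 mg/mL = 2.426042 mg
Stage 3: 172.6 mL/hr × 5.5 hr = 949.3 mL → 949.3 mL × 0.00156128 mg/mL = 1.482123 mg
Total = 0.2208587 + 2.426042 + 1.482123 = 4.129024 mg

4.13 mg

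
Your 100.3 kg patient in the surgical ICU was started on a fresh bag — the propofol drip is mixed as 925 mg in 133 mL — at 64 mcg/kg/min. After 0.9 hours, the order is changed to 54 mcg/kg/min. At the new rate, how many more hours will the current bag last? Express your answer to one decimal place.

1.8 hours

Initial rate:
Dose = 64 mcg/kg/min × 100.3 kg = 6419.2 mcg/min
6419.2 mcg/min × 60 min/hr = 385152 mcg/hr
Concentration = 925 mg ÷ 133 mL = 6.954887 mg/mL = 6954.887 mcg/mL
Rate = 385152 mcg/hr ÷ 6954.887 mcg/mL = 55.37861 mL/hr
Volume infused so far = 55.37861 mL/hr × 0.9 hr = 49.84075 mL
Volume remaining = 133 − 49.84075 = 83.15925 mL
New rate:
Dose = 54 mcg/kg/min × 100.3 kg = 5416.2 mcg/min
5416.2 mcg/min × 60 min/hr = 324972 mcg/hr
Rate = 324972 mcg/hr ÷ 6954.887 mcg/mL = 46.7257 mL/hr
Time remaining = 83.15925 mL ÷ 46.7257 mL/hr = 1.779732 hr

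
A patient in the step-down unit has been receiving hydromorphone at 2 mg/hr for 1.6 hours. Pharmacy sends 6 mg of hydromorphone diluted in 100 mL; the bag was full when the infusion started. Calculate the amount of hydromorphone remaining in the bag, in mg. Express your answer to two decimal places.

Concentration = 6 mg ÷ 100 mL = 0.06 mg/mL
Rate = 2 mg/hr ÷ 0.06 mg/mL = 33.33333 mL/hr
Volume infused = 33.33333 mL/hr × 1.6 hr = 53.33333 mL
Volume remaining = 100 − 53.33333 = 46.66667 mL
Drug remaining = 46.66667 mL × 0.06 mg/mL = 2.8 mg

2.80 mg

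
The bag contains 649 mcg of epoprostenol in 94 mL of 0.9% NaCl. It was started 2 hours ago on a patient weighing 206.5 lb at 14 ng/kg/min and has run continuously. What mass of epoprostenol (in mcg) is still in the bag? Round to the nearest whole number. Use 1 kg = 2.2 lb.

Weight = 206.5 lb ÷ 2.2 lb/kg = 93.86364 kg
Dose = 14 ng/kg/min × 93.86364 kg = 1314.091 ng/min
1314.091 ng/min × 60 min/hr = 78845.45 ng/hr
Concentration = 649 mcg ÷ 94 mL = 6.904255 mcg/mL = 6904.255 ng/mL
Rate = 78845.45 ng/hr ÷ 6904.255 ng/mL = 11.41983 mL/hr
Volume infused = 11.41983 mL/hr × 2 hr = 22.83967 mL
Volume remaining = 94 − 22.83967 = 71.16033 mL
Drug remaining = 71.16033 mL × 6904.255 ng/mL = 491309.1 ng = 491.3091 mcg

491 mcg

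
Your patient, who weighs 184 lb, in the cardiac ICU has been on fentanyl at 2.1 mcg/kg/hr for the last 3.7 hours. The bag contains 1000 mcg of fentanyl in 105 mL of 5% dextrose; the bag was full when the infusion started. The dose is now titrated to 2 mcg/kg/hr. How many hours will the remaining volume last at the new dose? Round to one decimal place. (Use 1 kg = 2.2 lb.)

2.1 hours

Initial rate:
Weight = 184 lb ÷ 2.2 lb/kg = 83.63636 kg
Dose = 2.1 mcg/kg/hr × 83.63636 kg = 175.6364 mcg/hr
Concentration = 1000 mcg ÷ 105 mL = 9.52381 mcg/mL
Rate = 175.6364 mcg/hr ÷ 9.52381 mcg/mL = 18.44182 mL/hr
Volume infused so far = 18.44182 mL/hr × 3.7 hr = 68.23473 mL
Volume remaining = 105 − 68.23473 = 36.76527 mL
New rate:
Dose = 2 mcg/kg/hr × 83.63636 kg = 167.2727 mcg/hr
Rate = 167.2727 mcg/hr ÷ 9.52381 mcg/mL = 17.56364 mL/hr
Time remaining = 36.76527 mL ÷ 17.56364 mL/hr = 2.093261 hr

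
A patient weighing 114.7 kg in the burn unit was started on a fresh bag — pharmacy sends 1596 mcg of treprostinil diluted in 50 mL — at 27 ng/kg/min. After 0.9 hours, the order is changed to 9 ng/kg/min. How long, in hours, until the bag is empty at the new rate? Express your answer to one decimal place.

23.1 hours

Initial rate:
Dose = 27 ng/kg/min × 114.7 kg = 3096.9 ng/min
3096.9 ng/min × 60 min/hr = 185814 ng/hr
Concentration = 1596 mcg ÷ 50 mL = 31.92 mcg/mL = 31920 ng/mL
Rate = 185814 ng/hr ÷ 31920 ng/mL = 5.821241 mL/hr
Volume infused so far = 5.821241 mL/hr × 0.9 hr = 5.239117 mL
Volume remaining = 50 − 5.239117 = 44.76088 mL
New rate:
Dose = 9 ng/kg/min × 114.7 kg = 1032.3 ng/min
1032.3 ng/min × 60 min/hr = 61938 ng/hr
Rate = 61938 ng/hr ÷ 31920 ng/mL = 1.940414 mL/hr
Time remaining = 44.76088 mL ÷ 1.940414 mL/hr = 23.0677 hr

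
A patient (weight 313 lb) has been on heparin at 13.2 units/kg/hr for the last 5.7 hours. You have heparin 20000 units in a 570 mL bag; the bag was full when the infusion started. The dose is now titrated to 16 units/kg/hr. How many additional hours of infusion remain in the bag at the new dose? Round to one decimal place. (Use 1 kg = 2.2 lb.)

Initial rate:
Weight = 313 lb ÷ 2.2 lb/kg = 142.2727 kg
Dose = 13.2 units/kg/hr × 142.2727 kg = 1878 units/hr
Concentration = 20000 units ÷ 570 mL = 35.08772 units/mL
Rate = 1878 units/hr ÷ 35.08772 units/mL = 53.523 mL/hr
Volume infused so far = 53.523 mL/hr × 5.7 hr = 305.0811 mL
Volume remaining = 570 − 305.0811 = 264.9189 mL
New rate:
Dose = 16 units/kg/hr × 142.2727 kg = 2276.364 units/hr
Rate = 2276.364 units/hr ÷ 35.08772 units/mL = 64.87636 mL/hr
Time remaining = 264.9189 mL ÷ 64.87636 mL/hr = 4.083442 hr

4.1 hours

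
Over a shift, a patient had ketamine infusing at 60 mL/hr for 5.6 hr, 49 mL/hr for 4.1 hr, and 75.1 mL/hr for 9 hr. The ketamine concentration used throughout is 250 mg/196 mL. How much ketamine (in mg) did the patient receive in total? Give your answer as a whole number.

Concentration = 250 mg ÷ 196 mL = 1.27551 mg/mL
Stage 1: 60 mL/hr × 5.6 hr = 336 mL → 336 mL × 1.27551 mg/mL = 428.5714 mg
Stage 2: 49 mL/hr × 4.1 hr = 200.9 mL → 200.9 mL × 1.27551 mg/mL = 256.25 mg
Stage 3: 75.1 mL/hr × 9 hr = 675.9 mL → 675.9 mL × 1.27551 mg/mL = 862.1173 mg
Total = 428.5714 + 256.25 + 862.1173 = 1546.939 mg

1547 mg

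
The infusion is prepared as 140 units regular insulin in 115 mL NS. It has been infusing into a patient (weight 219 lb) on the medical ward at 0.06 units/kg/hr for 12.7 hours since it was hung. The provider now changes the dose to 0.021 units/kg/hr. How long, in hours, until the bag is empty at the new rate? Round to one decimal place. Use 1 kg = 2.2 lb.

Initial rate:
Weight = 219 lb ÷ 2.2 lb/kg = 99.54545 kg
Dose = 0.06 units/kg/hr × 99.54545 kg = 5.972727 units/hr
Concentration = 140 units ÷ 115 mL = 1.217391 units/mL
Rate = 5.972727 units/hr ÷ 1.217391 units/mL = 4.906169 mL/hr
Volume infused so far = 4.906169 mL/hr × 12.7 hr = 62.30834 mL
Volume remaining = 115 − 62.30834 = 52.69166 mL
New rate:
Dose = 0.021 units/kg/hr × 99.54545 kg = 2.090455 units/hr
Rate = 2.090455 units/hr ÷ 1.217391 units/mL = 1.717159 mL/hr
Time remaining = 52.69166 mL ÷ 1.717159 mL/hr = 30.68537 hr

30.7 hours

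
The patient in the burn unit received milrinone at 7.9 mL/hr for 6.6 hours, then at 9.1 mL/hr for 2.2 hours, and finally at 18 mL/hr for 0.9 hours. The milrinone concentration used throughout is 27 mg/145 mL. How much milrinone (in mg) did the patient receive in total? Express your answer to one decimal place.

Concentration = 27 mg ÷ 145 mL = 0.1862069 mg/mL
Stage 1: 7.9 mL/hr × 6.6 hr = 52.14 mL → 52.14 mL × 0.1862069 mg/mL = 9.708828 mg
Stage 2: 9.1 mL/hr × 2.2 hr = 20.02 mL → 20.02 mL × 0.1862069 mg/mL = 3.727862 mg
Stage 3: 18 mL/hr × 0.9 hr = 16.2 mL → 16.2 mL × 0.1862069 mg/mL = 3.016552 mg
Total = 9.708828 + 3.727862 + 3.016552 = 16.45324 mg

16.5 mg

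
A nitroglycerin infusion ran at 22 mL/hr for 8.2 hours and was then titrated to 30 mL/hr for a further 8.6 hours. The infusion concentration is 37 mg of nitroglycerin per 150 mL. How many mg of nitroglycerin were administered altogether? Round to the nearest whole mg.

108 mg

Concentration = 37 mg ÷ 150 mL = 0.2466667 mg/mL
Stage 1: 22 mL/hr × 8.2 hr = 180.4 mL → 180.4 mL × 0.2466667 mg/mL = 44.49867 mg
Stage 2: 30 mL/hr × 8.6 hr = 258 mL → 258 mL × 0.2466667 mg/mL = 63.64 mg
Total = 44.49867 + 63.64 = 108.1387 mg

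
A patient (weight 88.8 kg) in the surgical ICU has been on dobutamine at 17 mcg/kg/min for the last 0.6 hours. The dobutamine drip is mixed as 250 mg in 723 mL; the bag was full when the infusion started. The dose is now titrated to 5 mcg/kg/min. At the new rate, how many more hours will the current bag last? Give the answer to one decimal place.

7.3 hours

Initial rate:
Dose = 17 mcg/kg/min × 88.8 kg = 1509.6 mcg/min
1509.6 mcg/min × 60 min/hr = 90576 mcg/hr
Concentration = 250 mg ÷ 723 mL = 0.3457815 mg/mL = 345.7815 mcg/mL
Rate = 90576 mcg/hr ÷ 345.7815 mcg/mL = 261.9458 mL/hr
Volume infused so far = 261.9458 mL/hr × 0.6 hr = 157.1675 mL
Volume remaining = 723 − 157.1675 = 565.8325 mL
New rate:
Dose = 5 mcg/kg/min × 88.8 kg = 444 mcg/min
444 mcg/min × 60 min/hr = 26640 mcg/hr
Rate = 26640 mcg/hr ÷ 345.7815 mcg/mL = 77.04288 mL/hr
Time remaining = 565.8325 mL ÷ 77.04288 mL/hr = 7.344384 hr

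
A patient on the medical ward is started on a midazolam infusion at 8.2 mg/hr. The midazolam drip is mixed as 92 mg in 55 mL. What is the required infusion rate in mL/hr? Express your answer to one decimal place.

Concentration = 92 mg ÷ 55 mL = 1.672727 mg/mL
Rate = 8.2 mg/hr ÷ 1.672727 mg/mL = 4.902174 mL/hr

4.9 mL/hr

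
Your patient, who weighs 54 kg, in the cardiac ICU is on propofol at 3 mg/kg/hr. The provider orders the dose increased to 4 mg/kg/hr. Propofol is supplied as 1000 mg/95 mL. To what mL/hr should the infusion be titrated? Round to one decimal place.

20.5 mL/hr

Dose = 4 mg/kg/hr × 54 kg = 216 mg/hr
Concentration = 1000 mg ÷ 95 mL = 10.52632 mg/mL
Rate = 216 mg/hr ÷ 10.52632 mg/mL = 20.52 mL/hr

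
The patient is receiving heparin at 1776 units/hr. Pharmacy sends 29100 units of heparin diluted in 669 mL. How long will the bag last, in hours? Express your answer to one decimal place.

16.4 hours

Concentration = 29100 units ÷ 669 mL = 43.49776 units/mL
Rate = 1776 units/hr ÷ 43.49776 units/mL = 40.82969 mL/hr
Duration = 669 mL ÷ 40.82969 mL/hr = 16.38514 hr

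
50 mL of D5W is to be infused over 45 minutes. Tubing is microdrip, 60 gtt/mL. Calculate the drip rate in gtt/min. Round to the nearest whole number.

50 mL ÷ (45 min) = 1.111111 mL/min
1.111111 mL/min × 60 gtt/mL = 66.66667 gtt/min

67 gtt/min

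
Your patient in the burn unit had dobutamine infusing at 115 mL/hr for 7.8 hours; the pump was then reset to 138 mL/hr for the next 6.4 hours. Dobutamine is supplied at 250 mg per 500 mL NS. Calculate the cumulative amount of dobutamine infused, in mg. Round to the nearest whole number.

Concentration = 250 mg ÷ 500 mL = 0.5 mg/mL
Stage 1: 115 mL/hr × 7.8 hr = 897 mL → 897 mL × 0.5 mg/mL = 448.5 mg
Stage 2: 138 mL/hr × 6.4 hr = 883.2 mL → 883.2 mL × 0.5 mg/mL = 441.6 mg
Total = 448.5 + 441.6 = 890.1 mg

890 mg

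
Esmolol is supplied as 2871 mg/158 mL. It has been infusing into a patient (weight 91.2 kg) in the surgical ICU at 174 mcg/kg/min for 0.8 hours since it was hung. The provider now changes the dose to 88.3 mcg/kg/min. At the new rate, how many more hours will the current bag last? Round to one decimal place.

Initial rate:
Dose = 174 mcg/kg/min × 91.2 kg = 15868.8 mcg/min
15868.8 mcg/min × 60 min/hr = 952128 mcg/hr
Concentration = 2871 mg ÷ 158 mL = 18.17089 mg/mL = 18170.89 mcg/mL
Rate = 952128 mcg/hr ÷ 18170.89 mcg/mL = 52.39855 mL/hr
Volume infused so far = 52.39855 mL/hr × 0.8 hr = 41.91884 mL
Volume remaining = 158 − 41.91884 = 116.0812 mL
New rate:
Dose = 88.3 mcg/kg/min × 91.2 kg = 8052.96 mcg/min
8052.96 mcg/min × 60 min/hr = 483177.6 mcg/hr
Rate = 483177.6 mcg/hr ÷ 18170.89 mcg/mL = 26.59076 mL/hr
Time remaining = 116.0812 mL ÷ 26.59076 mL/hr = 4.365471 hr

4.4 hours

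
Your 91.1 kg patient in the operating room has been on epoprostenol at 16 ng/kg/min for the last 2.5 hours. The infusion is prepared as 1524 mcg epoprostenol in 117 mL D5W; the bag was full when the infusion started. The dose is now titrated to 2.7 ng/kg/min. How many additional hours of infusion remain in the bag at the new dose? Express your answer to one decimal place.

88.4 hours

Initial rate:
Dose = 16 ng/kg/min × 91.1 kg = 1457.6 ng/min
1457.6 ng/min × 60 min/hr = 87456 ng/hr
Concentration = 1524 mcg ÷ 117 mL = 13.02564 mcg/mL = 13025.64 ng/mL
Rate = 87456 ng/hr ÷ 13025.64 ng/mL = 6.714142 mL/hr
Volume infused so far = 6.714142 mL/hr × 2.5 hr = 16.78535 mL
Volume remaining = 117 − 16.78535 = 100.2146 mL
New rate:
Dose = 2.7 ng/kg/min × 91.1 kg = 245.97 ng/min
245.97 ng/min × 60 min/hr = 14758.2 ng/hr
Rate = 14758.2 ng/hr ÷ 13025.64 ng/mL = 1.133011 mL/hr
Time remaining = 100.2146 mL ÷ 1.133011 mL/hr = 88.44981 hr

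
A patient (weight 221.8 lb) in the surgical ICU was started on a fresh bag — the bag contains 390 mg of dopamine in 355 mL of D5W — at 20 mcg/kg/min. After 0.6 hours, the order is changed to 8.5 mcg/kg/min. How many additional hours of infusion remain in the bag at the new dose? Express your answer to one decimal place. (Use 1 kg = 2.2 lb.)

Initial rate:
Weight = 221.8 lb ÷ 2.2 lb/kg = 100.8182 kg
Dose = 20 mcg/kg/min × 100.8182 kg = 2016.364 mcg/min
2016.364 mcg/min × 60 min/hr = 120981.8 mcg/hr
Concentration = 390 mg ÷ 355 mL = 1.098592 mg/mL = 1098.592 mcg/mL
Rate = 120981.8 mcg/hr ÷ 1098.592 mcg/mL = 110.1245 mL/hr
Volume infused so far = 110.1245 mL/hr × 0.6 hr = 66.07469 mL
Volume remaining = 355 − 66.07469 = 288.9253 mL
New rate:
Dose = 8.5 mcg/kg/min × 100.8182 kg = 856.9545 mcg/min
856.9545 mcg/min × 60 min/hr = 51417.27 mcg/hr
Rate = 51417.27 mcg/hr ÷ 1098.592 mcg/mL = 46.8029 mL/hr
Time remaining = 288.9253 mL ÷ 46.8029 mL/hr = 6.173235 hr

6.2 hours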